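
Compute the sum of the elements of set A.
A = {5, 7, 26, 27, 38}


Set A = {5, 7, 26, 27, 38}
Sum = 5 + 7 + 26 + 27 + 38 = 103

103


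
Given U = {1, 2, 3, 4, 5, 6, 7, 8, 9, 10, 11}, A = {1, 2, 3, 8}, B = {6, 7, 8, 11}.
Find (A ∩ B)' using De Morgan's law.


U = {1, 2, 3, 4, 5, 6, 7, 8, 9, 10, 11}
A = {1, 2, 3, 8}, B = {6, 7, 8, 11}
A ∩ B = {8}
(A ∩ B)' = U \ (A ∩ B) = {1, 2, 3, 4, 5, 6, 7, 9, 10, 11}
Verification via A' ∪ B': A' = {4, 5, 6, 7, 9, 10, 11}, B' = {1, 2, 3, 4, 5, 9, 10}
A' ∪ B' = {1, 2, 3, 4, 5, 6, 7, 9, 10, 11} ✓

{1, 2, 3, 4, 5, 6, 7, 9, 10, 11}


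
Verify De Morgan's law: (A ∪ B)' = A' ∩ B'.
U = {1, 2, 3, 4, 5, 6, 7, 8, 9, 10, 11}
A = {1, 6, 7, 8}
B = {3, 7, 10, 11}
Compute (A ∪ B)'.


U = {1, 2, 3, 4, 5, 6, 7, 8, 9, 10, 11}
A = {1, 6, 7, 8}, B = {3, 7, 10, 11}
A ∪ B = {1, 3, 6, 7, 8, 10, 11}
(A ∪ B)' = U \ (A ∪ B) = {2, 4, 5, 9}
Verification via A' ∩ B': A' = {2, 3, 4, 5, 9, 10, 11}, B' = {1, 2, 4, 5, 6, 8, 9}
A' ∩ B' = {2, 4, 5, 9} ✓

{2, 4, 5, 9}


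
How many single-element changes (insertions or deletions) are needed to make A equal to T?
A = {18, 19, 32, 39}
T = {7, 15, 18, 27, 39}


Set A = {18, 19, 32, 39}
Set T = {7, 15, 18, 27, 39}
Elements to remove from A (in A, not in T): {19, 32} → 2 removals
Elements to add to A (in T, not in A): {7, 15, 27} → 3 additions
Total edits = 2 + 3 = 5

5


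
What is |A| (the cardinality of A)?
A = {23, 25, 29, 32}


Set A = {23, 25, 29, 32}
Listing elements: 23, 25, 29, 32
Counting: 4 elements
|A| = 4

4


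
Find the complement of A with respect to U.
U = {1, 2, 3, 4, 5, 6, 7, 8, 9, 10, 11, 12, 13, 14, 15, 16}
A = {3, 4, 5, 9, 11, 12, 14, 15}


Universal set U = {1, 2, 3, 4, 5, 6, 7, 8, 9, 10, 11, 12, 13, 14, 15, 16}
Set A = {3, 4, 5, 9, 11, 12, 14, 15}
A' = U \ A = elements in U but not in A
Checking each element of U:
1 (not in A, include), 2 (not in A, include), 3 (in A, exclude), 4 (in A, exclude), 5 (in A, exclude), 6 (not in A, include), 7 (not in A, include), 8 (not in A, include), 9 (in A, exclude), 10 (not in A, include), 11 (in A, exclude), 12 (in A, exclude), 13 (not in A, include), 14 (in A, exclude), 15 (in A, exclude), 16 (not in A, include)
A' = {1, 2, 6, 7, 8, 10, 13, 16}

{1, 2, 6, 7, 8, 10, 13, 16}


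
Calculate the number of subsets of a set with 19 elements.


The set has 19 elements.
The power set contains all possible subsets.
|P(A)| = 2^|A| = 2^19 = 524288

524288


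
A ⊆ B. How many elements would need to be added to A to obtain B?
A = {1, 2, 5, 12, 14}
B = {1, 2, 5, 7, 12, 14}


Set A = {1, 2, 5, 12, 14}, |A| = 5
Set B = {1, 2, 5, 7, 12, 14}, |B| = 6
Since A ⊆ B: B \ A = {7}
|B| - |A| = 6 - 5 = 1

1


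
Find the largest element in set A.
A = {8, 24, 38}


Set A = {8, 24, 38}
Elements in ascending order: 8, 24, 38
The largest element is 38.

38


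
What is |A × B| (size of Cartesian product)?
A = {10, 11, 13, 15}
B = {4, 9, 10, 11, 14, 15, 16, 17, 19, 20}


Set A = {10, 11, 13, 15} has 4 elements.
Set B = {4, 9, 10, 11, 14, 15, 16, 17, 19, 20} has 10 elements.
|A × B| = |A| × |B| = 4 × 10 = 40

40


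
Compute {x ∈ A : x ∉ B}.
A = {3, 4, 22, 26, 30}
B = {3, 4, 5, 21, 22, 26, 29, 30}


Set A = {3, 4, 22, 26, 30}
Set B = {3, 4, 5, 21, 22, 26, 29, 30}
Check each element of A against B:
3 ∈ B, 4 ∈ B, 22 ∈ B, 26 ∈ B, 30 ∈ B
Elements of A not in B: {}

{}


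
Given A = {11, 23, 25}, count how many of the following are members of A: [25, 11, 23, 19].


Set A = {11, 23, 25}
Candidates: [25, 11, 23, 19]
Check each candidate:
25 ∈ A, 11 ∈ A, 23 ∈ A, 19 ∉ A
Count of candidates in A: 3

3


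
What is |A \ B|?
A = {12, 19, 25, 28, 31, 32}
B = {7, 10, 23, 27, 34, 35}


Set A = {12, 19, 25, 28, 31, 32}
Set B = {7, 10, 23, 27, 34, 35}
A \ B = {12, 19, 25, 28, 31, 32}
|A \ B| = 6

6


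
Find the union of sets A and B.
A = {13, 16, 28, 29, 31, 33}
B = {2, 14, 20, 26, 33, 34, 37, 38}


Set A = {13, 16, 28, 29, 31, 33}
Set B = {2, 14, 20, 26, 33, 34, 37, 38}
A ∪ B includes all elements in either set.
Elements from A: {13, 16, 28, 29, 31, 33}
Elements from B not already included: {2, 14, 20, 26, 34, 37, 38}
A ∪ B = {2, 13, 14, 16, 20, 26, 28, 29, 31, 33, 34, 37, 38}

{2, 13, 14, 16, 20, 26, 28, 29, 31, 33, 34, 37, 38}


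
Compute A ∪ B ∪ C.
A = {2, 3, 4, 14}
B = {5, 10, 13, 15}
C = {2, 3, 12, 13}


Set A = {2, 3, 4, 14}
Set B = {5, 10, 13, 15}
Set C = {2, 3, 12, 13}
First, A ∪ B = {2, 3, 4, 5, 10, 13, 14, 15}
Then, (A ∪ B) ∪ C = {2, 3, 4, 5, 10, 12, 13, 14, 15}

{2, 3, 4, 5, 10, 12, 13, 14, 15}


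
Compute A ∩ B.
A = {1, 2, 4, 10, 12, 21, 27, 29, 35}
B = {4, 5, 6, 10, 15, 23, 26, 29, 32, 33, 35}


Set A = {1, 2, 4, 10, 12, 21, 27, 29, 35}
Set B = {4, 5, 6, 10, 15, 23, 26, 29, 32, 33, 35}
A ∩ B includes only elements in both sets.
Check each element of A against B:
1 ✗, 2 ✗, 4 ✓, 10 ✓, 12 ✗, 21 ✗, 27 ✗, 29 ✓, 35 ✓
A ∩ B = {4, 10, 29, 35}

{4, 10, 29, 35}


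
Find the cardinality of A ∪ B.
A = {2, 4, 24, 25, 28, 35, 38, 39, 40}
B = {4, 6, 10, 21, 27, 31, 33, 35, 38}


Set A = {2, 4, 24, 25, 28, 35, 38, 39, 40}, |A| = 9
Set B = {4, 6, 10, 21, 27, 31, 33, 35, 38}, |B| = 9
A ∩ B = {4, 35, 38}, |A ∩ B| = 3
|A ∪ B| = |A| + |B| - |A ∩ B| = 9 + 9 - 3 = 15

15


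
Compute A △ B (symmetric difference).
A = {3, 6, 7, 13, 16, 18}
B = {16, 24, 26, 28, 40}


Set A = {3, 6, 7, 13, 16, 18}
Set B = {16, 24, 26, 28, 40}
A △ B = (A \ B) ∪ (B \ A)
Elements in A but not B: {3, 6, 7, 13, 18}
Elements in B but not A: {24, 26, 28, 40}
A △ B = {3, 6, 7, 13, 18, 24, 26, 28, 40}

{3, 6, 7, 13, 18, 24, 26, 28, 40}


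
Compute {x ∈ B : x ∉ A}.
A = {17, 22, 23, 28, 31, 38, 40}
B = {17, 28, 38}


Set A = {17, 22, 23, 28, 31, 38, 40}
Set B = {17, 28, 38}
Check each element of B against A:
17 ∈ A, 28 ∈ A, 38 ∈ A
Elements of B not in A: {}

{}


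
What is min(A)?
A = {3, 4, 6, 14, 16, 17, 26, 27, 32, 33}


Set A = {3, 4, 6, 14, 16, 17, 26, 27, 32, 33}
Elements in ascending order: 3, 4, 6, 14, 16, 17, 26, 27, 32, 33
The smallest element is 3.

3


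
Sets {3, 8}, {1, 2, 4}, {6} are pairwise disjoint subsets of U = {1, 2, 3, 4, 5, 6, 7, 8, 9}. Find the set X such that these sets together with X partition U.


U = {1, 2, 3, 4, 5, 6, 7, 8, 9}
Shown blocks: {3, 8}, {1, 2, 4}, {6}
A partition's blocks are pairwise disjoint and cover U, so the missing block = U \ (union of shown blocks).
Union of shown blocks: {1, 2, 3, 4, 6, 8}
Missing block = U \ (union) = {5, 7, 9}

{5, 7, 9}


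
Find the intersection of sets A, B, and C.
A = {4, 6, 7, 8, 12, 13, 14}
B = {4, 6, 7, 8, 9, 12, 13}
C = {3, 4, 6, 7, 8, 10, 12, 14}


Set A = {4, 6, 7, 8, 12, 13, 14}
Set B = {4, 6, 7, 8, 9, 12, 13}
Set C = {3, 4, 6, 7, 8, 10, 12, 14}
First, A ∩ B = {4, 6, 7, 8, 12, 13}
Then, (A ∩ B) ∩ C = {4, 6, 7, 8, 12}

{4, 6, 7, 8, 12}


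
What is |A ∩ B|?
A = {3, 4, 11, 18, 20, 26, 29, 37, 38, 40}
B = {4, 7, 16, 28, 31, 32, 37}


Set A = {3, 4, 11, 18, 20, 26, 29, 37, 38, 40}
Set B = {4, 7, 16, 28, 31, 32, 37}
A ∩ B = {4, 37}
|A ∩ B| = 2

2


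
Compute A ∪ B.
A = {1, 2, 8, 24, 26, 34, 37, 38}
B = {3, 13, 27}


Set A = {1, 2, 8, 24, 26, 34, 37, 38}
Set B = {3, 13, 27}
A ∪ B includes all elements in either set.
Elements from A: {1, 2, 8, 24, 26, 34, 37, 38}
Elements from B not already included: {3, 13, 27}
A ∪ B = {1, 2, 3, 8, 13, 24, 26, 27, 34, 37, 38}

{1, 2, 3, 8, 13, 24, 26, 27, 34, 37, 38}


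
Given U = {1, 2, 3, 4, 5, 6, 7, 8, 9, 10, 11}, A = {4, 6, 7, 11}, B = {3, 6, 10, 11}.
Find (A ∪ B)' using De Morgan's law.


U = {1, 2, 3, 4, 5, 6, 7, 8, 9, 10, 11}
A = {4, 6, 7, 11}, B = {3, 6, 10, 11}
A ∪ B = {3, 4, 6, 7, 10, 11}
(A ∪ B)' = U \ (A ∪ B) = {1, 2, 5, 8, 9}
Verification via A' ∩ B': A' = {1, 2, 3, 5, 8, 9, 10}, B' = {1, 2, 4, 5, 7, 8, 9}
A' ∩ B' = {1, 2, 5, 8, 9} ✓

{1, 2, 5, 8, 9}


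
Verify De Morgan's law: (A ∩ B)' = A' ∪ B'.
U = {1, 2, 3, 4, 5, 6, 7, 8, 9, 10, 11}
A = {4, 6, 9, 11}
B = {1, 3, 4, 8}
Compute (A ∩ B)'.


U = {1, 2, 3, 4, 5, 6, 7, 8, 9, 10, 11}
A = {4, 6, 9, 11}, B = {1, 3, 4, 8}
A ∩ B = {4}
(A ∩ B)' = U \ (A ∩ B) = {1, 2, 3, 5, 6, 7, 8, 9, 10, 11}
Verification via A' ∪ B': A' = {1, 2, 3, 5, 7, 8, 10}, B' = {2, 5, 6, 7, 9, 10, 11}
A' ∪ B' = {1, 2, 3, 5, 6, 7, 8, 9, 10, 11} ✓

{1, 2, 3, 5, 6, 7, 8, 9, 10, 11}


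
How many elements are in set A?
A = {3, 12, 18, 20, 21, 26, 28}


Set A = {3, 12, 18, 20, 21, 26, 28}
Listing elements: 3, 12, 18, 20, 21, 26, 28
Counting: 7 elements
|A| = 7

7


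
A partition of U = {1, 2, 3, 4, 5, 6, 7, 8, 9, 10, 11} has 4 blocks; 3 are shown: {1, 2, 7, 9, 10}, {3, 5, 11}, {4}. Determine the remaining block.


U = {1, 2, 3, 4, 5, 6, 7, 8, 9, 10, 11}
Shown blocks: {1, 2, 7, 9, 10}, {3, 5, 11}, {4}
A partition's blocks are pairwise disjoint and cover U, so the missing block = U \ (union of shown blocks).
Union of shown blocks: {1, 2, 3, 4, 5, 7, 9, 10, 11}
Missing block = U \ (union) = {6, 8}

{6, 8}


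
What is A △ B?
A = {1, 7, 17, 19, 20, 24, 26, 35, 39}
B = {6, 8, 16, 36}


Set A = {1, 7, 17, 19, 20, 24, 26, 35, 39}
Set B = {6, 8, 16, 36}
A △ B = (A \ B) ∪ (B \ A)
Elements in A but not B: {1, 7, 17, 19, 20, 24, 26, 35, 39}
Elements in B but not A: {6, 8, 16, 36}
A △ B = {1, 6, 7, 8, 16, 17, 19, 20, 24, 26, 35, 36, 39}

{1, 6, 7, 8, 16, 17, 19, 20, 24, 26, 35, 36, 39}


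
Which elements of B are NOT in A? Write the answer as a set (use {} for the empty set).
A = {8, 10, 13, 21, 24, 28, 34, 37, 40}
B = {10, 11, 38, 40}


Set A = {8, 10, 13, 21, 24, 28, 34, 37, 40}
Set B = {10, 11, 38, 40}
Check each element of B against A:
10 ∈ A, 11 ∉ A (include), 38 ∉ A (include), 40 ∈ A
Elements of B not in A: {11, 38}

{11, 38}


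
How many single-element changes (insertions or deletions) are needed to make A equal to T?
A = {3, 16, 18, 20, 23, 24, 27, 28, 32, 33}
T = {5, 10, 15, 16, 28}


Set A = {3, 16, 18, 20, 23, 24, 27, 28, 32, 33}
Set T = {5, 10, 15, 16, 28}
Elements to remove from A (in A, not in T): {3, 18, 20, 23, 24, 27, 32, 33} → 8 removals
Elements to add to A (in T, not in A): {5, 10, 15} → 3 additions
Total edits = 8 + 3 = 11

11


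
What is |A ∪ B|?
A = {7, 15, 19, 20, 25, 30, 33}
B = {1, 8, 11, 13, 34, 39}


Set A = {7, 15, 19, 20, 25, 30, 33}, |A| = 7
Set B = {1, 8, 11, 13, 34, 39}, |B| = 6
A ∩ B = {}, |A ∩ B| = 0
|A ∪ B| = |A| + |B| - |A ∩ B| = 7 + 6 - 0 = 13

13


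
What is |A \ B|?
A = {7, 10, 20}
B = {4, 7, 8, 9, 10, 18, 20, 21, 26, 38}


Set A = {7, 10, 20}
Set B = {4, 7, 8, 9, 10, 18, 20, 21, 26, 38}
A \ B = {}
|A \ B| = 0

0


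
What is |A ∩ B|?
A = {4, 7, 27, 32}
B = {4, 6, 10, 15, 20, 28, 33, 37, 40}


Set A = {4, 7, 27, 32}
Set B = {4, 6, 10, 15, 20, 28, 33, 37, 40}
A ∩ B = {4}
|A ∩ B| = 1

1


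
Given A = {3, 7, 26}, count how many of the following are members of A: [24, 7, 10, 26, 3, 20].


Set A = {3, 7, 26}
Candidates: [24, 7, 10, 26, 3, 20]
Check each candidate:
24 ∉ A, 7 ∈ A, 10 ∉ A, 26 ∈ A, 3 ∈ A, 20 ∉ A
Count of candidates in A: 3

3


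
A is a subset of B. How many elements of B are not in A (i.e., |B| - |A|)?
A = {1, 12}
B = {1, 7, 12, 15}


Set A = {1, 12}, |A| = 2
Set B = {1, 7, 12, 15}, |B| = 4
Since A ⊆ B: B \ A = {7, 15}
|B| - |A| = 4 - 2 = 2

2


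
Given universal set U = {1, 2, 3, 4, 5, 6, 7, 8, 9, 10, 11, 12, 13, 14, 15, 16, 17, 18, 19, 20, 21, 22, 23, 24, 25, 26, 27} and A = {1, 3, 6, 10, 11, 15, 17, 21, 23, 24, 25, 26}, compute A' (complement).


Universal set U = {1, 2, 3, 4, 5, 6, 7, 8, 9, 10, 11, 12, 13, 14, 15, 16, 17, 18, 19, 20, 21, 22, 23, 24, 25, 26, 27}
Set A = {1, 3, 6, 10, 11, 15, 17, 21, 23, 24, 25, 26}
A' = U \ A = elements in U but not in A
Checking each element of U:
1 (in A, exclude), 2 (not in A, include), 3 (in A, exclude), 4 (not in A, include), 5 (not in A, include), 6 (in A, exclude), 7 (not in A, include), 8 (not in A, include), 9 (not in A, include), 10 (in A, exclude), 11 (in A, exclude), 12 (not in A, include), 13 (not in A, include), 14 (not in A, include), 15 (in A, exclude), 16 (not in A, include), 17 (in A, exclude), 18 (not in A, include), 19 (not in A, include), 20 (not in A, include), 21 (in A, exclude), 22 (not in A, include), 23 (in A, exclude), 24 (in A, exclude), 25 (in A, exclude), 26 (in A, exclude), 27 (not in A, include)
A' = {2, 4, 5, 7, 8, 9, 12, 13, 14, 16, 18, 19, 20, 22, 27}

{2, 4, 5, 7, 8, 9, 12, 13, 14, 16, 18, 19, 20, 22, 27}


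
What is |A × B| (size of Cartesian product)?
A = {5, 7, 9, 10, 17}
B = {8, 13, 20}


Set A = {5, 7, 9, 10, 17} has 5 elements.
Set B = {8, 13, 20} has 3 elements.
|A × B| = |A| × |B| = 5 × 3 = 15

15


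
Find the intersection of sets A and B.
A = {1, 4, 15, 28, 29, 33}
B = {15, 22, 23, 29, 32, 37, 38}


Set A = {1, 4, 15, 28, 29, 33}
Set B = {15, 22, 23, 29, 32, 37, 38}
A ∩ B includes only elements in both sets.
Check each element of A against B:
1 ✗, 4 ✗, 15 ✓, 28 ✗, 29 ✓, 33 ✗
A ∩ B = {15, 29}

{15, 29}


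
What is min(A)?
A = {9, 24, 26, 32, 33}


Set A = {9, 24, 26, 32, 33}
Elements in ascending order: 9, 24, 26, 32, 33
The smallest element is 9.

9


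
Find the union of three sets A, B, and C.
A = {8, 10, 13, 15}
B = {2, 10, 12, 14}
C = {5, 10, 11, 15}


Set A = {8, 10, 13, 15}
Set B = {2, 10, 12, 14}
Set C = {5, 10, 11, 15}
First, A ∪ B = {2, 8, 10, 12, 13, 14, 15}
Then, (A ∪ B) ∪ C = {2, 5, 8, 10, 11, 12, 13, 14, 15}

{2, 5, 8, 10, 11, 12, 13, 14, 15}


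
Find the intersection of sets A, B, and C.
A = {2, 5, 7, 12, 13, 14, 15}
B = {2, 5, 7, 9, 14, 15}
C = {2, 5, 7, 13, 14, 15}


Set A = {2, 5, 7, 12, 13, 14, 15}
Set B = {2, 5, 7, 9, 14, 15}
Set C = {2, 5, 7, 13, 14, 15}
First, A ∩ B = {2, 5, 7, 14, 15}
Then, (A ∩ B) ∩ C = {2, 5, 7, 14, 15}

{2, 5, 7, 14, 15}


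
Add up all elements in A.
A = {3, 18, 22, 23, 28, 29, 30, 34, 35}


Set A = {3, 18, 22, 23, 28, 29, 30, 34, 35}
Sum = 3 + 18 + 22 + 23 + 28 + 29 + 30 + 34 + 35 = 222

222


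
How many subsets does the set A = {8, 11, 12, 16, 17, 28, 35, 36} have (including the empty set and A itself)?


Set A = {8, 11, 12, 16, 17, 28, 35, 36}
|A| = 8
The power set P(A) contains all subsets of A.
|P(A)| = 2^|A| = 2^8 = 256

256


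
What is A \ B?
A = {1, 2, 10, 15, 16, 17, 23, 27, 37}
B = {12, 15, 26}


Set A = {1, 2, 10, 15, 16, 17, 23, 27, 37}
Set B = {12, 15, 26}
A \ B includes elements in A that are not in B.
Check each element of A:
1 (not in B, keep), 2 (not in B, keep), 10 (not in B, keep), 15 (in B, remove), 16 (not in B, keep), 17 (not in B, keep), 23 (not in B, keep), 27 (not in B, keep), 37 (not in B, keep)
A \ B = {1, 2, 10, 16, 17, 23, 27, 37}

{1, 2, 10, 16, 17, 23, 27, 37}


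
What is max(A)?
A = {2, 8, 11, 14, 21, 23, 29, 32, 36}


Set A = {2, 8, 11, 14, 21, 23, 29, 32, 36}
Elements in ascending order: 2, 8, 11, 14, 21, 23, 29, 32, 36
The largest element is 36.

36


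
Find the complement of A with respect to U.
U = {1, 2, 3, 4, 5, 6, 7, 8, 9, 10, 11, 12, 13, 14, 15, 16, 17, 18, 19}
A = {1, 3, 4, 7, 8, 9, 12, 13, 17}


Universal set U = {1, 2, 3, 4, 5, 6, 7, 8, 9, 10, 11, 12, 13, 14, 15, 16, 17, 18, 19}
Set A = {1, 3, 4, 7, 8, 9, 12, 13, 17}
A' = U \ A = elements in U but not in A
Checking each element of U:
1 (in A, exclude), 2 (not in A, include), 3 (in A, exclude), 4 (in A, exclude), 5 (not in A, include), 6 (not in A, include), 7 (in A, exclude), 8 (in A, exclude), 9 (in A, exclude), 10 (not in A, include), 11 (not in A, include), 12 (in A, exclude), 13 (in A, exclude), 14 (not in A, include), 15 (not in A, include), 16 (not in A, include), 17 (in A, exclude), 18 (not in A, include), 19 (not in A, include)
A' = {2, 5, 6, 10, 11, 14, 15, 16, 18, 19}

{2, 5, 6, 10, 11, 14, 15, 16, 18, 19}


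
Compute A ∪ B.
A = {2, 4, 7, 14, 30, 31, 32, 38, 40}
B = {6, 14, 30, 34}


Set A = {2, 4, 7, 14, 30, 31, 32, 38, 40}
Set B = {6, 14, 30, 34}
A ∪ B includes all elements in either set.
Elements from A: {2, 4, 7, 14, 30, 31, 32, 38, 40}
Elements from B not already included: {6, 34}
A ∪ B = {2, 4, 6, 7, 14, 30, 31, 32, 34, 38, 40}

{2, 4, 6, 7, 14, 30, 31, 32, 34, 38, 40}


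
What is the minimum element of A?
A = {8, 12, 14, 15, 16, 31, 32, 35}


Set A = {8, 12, 14, 15, 16, 31, 32, 35}
Elements in ascending order: 8, 12, 14, 15, 16, 31, 32, 35
The smallest element is 8.

8


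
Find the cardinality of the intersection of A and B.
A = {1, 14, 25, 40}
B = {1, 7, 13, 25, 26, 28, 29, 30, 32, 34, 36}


Set A = {1, 14, 25, 40}
Set B = {1, 7, 13, 25, 26, 28, 29, 30, 32, 34, 36}
A ∩ B = {1, 25}
|A ∩ B| = 2

2


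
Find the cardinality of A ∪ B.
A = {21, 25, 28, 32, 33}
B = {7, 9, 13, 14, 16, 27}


Set A = {21, 25, 28, 32, 33}, |A| = 5
Set B = {7, 9, 13, 14, 16, 27}, |B| = 6
A ∩ B = {}, |A ∩ B| = 0
|A ∪ B| = |A| + |B| - |A ∩ B| = 5 + 6 - 0 = 11

11


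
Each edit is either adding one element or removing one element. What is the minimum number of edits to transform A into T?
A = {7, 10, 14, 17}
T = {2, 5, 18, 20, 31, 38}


Set A = {7, 10, 14, 17}
Set T = {2, 5, 18, 20, 31, 38}
Elements to remove from A (in A, not in T): {7, 10, 14, 17} → 4 removals
Elements to add to A (in T, not in A): {2, 5, 18, 20, 31, 38} → 6 additions
Total edits = 4 + 6 = 10

10


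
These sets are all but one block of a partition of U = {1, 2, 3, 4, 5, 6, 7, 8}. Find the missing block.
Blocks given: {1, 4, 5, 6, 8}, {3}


U = {1, 2, 3, 4, 5, 6, 7, 8}
Shown blocks: {1, 4, 5, 6, 8}, {3}
A partition's blocks are pairwise disjoint and cover U, so the missing block = U \ (union of shown blocks).
Union of shown blocks: {1, 3, 4, 5, 6, 8}
Missing block = U \ (union) = {2, 7}

{2, 7}


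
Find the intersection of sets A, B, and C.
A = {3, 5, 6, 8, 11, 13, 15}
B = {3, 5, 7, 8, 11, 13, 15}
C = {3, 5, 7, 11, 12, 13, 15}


Set A = {3, 5, 6, 8, 11, 13, 15}
Set B = {3, 5, 7, 8, 11, 13, 15}
Set C = {3, 5, 7, 11, 12, 13, 15}
First, A ∩ B = {3, 5, 8, 11, 13, 15}
Then, (A ∩ B) ∩ C = {3, 5, 11, 13, 15}

{3, 5, 11, 13, 15}


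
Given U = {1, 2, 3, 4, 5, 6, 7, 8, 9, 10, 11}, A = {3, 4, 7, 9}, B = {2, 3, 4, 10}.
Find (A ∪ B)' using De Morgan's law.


U = {1, 2, 3, 4, 5, 6, 7, 8, 9, 10, 11}
A = {3, 4, 7, 9}, B = {2, 3, 4, 10}
A ∪ B = {2, 3, 4, 7, 9, 10}
(A ∪ B)' = U \ (A ∪ B) = {1, 5, 6, 8, 11}
Verification via A' ∩ B': A' = {1, 2, 5, 6, 8, 10, 11}, B' = {1, 5, 6, 7, 8, 9, 11}
A' ∩ B' = {1, 5, 6, 8, 11} ✓

{1, 5, 6, 8, 11}


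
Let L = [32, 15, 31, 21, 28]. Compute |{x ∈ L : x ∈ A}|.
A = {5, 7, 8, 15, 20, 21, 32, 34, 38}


Set A = {5, 7, 8, 15, 20, 21, 32, 34, 38}
Candidates: [32, 15, 31, 21, 28]
Check each candidate:
32 ∈ A, 15 ∈ A, 31 ∉ A, 21 ∈ A, 28 ∉ A
Count of candidates in A: 3

3


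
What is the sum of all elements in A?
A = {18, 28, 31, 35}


Set A = {18, 28, 31, 35}
Sum = 18 + 28 + 31 + 35 = 112

112


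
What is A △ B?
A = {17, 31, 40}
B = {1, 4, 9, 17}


Set A = {17, 31, 40}
Set B = {1, 4, 9, 17}
A △ B = (A \ B) ∪ (B \ A)
Elements in A but not B: {31, 40}
Elements in B but not A: {1, 4, 9}
A △ B = {1, 4, 9, 31, 40}

{1, 4, 9, 31, 40}


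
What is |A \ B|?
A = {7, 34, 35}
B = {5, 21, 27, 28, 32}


Set A = {7, 34, 35}
Set B = {5, 21, 27, 28, 32}
A \ B = {7, 34, 35}
|A \ B| = 3

3


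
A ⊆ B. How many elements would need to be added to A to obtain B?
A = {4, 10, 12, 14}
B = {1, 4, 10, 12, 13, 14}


Set A = {4, 10, 12, 14}, |A| = 4
Set B = {1, 4, 10, 12, 13, 14}, |B| = 6
Since A ⊆ B: B \ A = {1, 13}
|B| - |A| = 6 - 4 = 2

2


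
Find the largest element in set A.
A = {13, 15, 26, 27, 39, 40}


Set A = {13, 15, 26, 27, 39, 40}
Elements in ascending order: 13, 15, 26, 27, 39, 40
The largest element is 40.

40


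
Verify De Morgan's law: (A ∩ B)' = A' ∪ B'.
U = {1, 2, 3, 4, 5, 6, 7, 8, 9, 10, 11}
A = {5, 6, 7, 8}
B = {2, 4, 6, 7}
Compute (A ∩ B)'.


U = {1, 2, 3, 4, 5, 6, 7, 8, 9, 10, 11}
A = {5, 6, 7, 8}, B = {2, 4, 6, 7}
A ∩ B = {6, 7}
(A ∩ B)' = U \ (A ∩ B) = {1, 2, 3, 4, 5, 8, 9, 10, 11}
Verification via A' ∪ B': A' = {1, 2, 3, 4, 9, 10, 11}, B' = {1, 3, 5, 8, 9, 10, 11}
A' ∪ B' = {1, 2, 3, 4, 5, 8, 9, 10, 11} ✓

{1, 2, 3, 4, 5, 8, 9, 10, 11}


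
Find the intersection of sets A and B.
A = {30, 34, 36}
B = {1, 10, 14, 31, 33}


Set A = {30, 34, 36}
Set B = {1, 10, 14, 31, 33}
A ∩ B includes only elements in both sets.
Check each element of A against B:
30 ✗, 34 ✗, 36 ✗
A ∩ B = {}

{}


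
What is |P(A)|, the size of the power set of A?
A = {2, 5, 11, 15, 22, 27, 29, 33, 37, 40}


Set A = {2, 5, 11, 15, 22, 27, 29, 33, 37, 40}
|A| = 10
The power set P(A) contains all subsets of A.
|P(A)| = 2^|A| = 2^10 = 1024

1024


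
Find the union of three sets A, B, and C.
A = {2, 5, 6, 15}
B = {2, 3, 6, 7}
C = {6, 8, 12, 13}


Set A = {2, 5, 6, 15}
Set B = {2, 3, 6, 7}
Set C = {6, 8, 12, 13}
First, A ∪ B = {2, 3, 5, 6, 7, 15}
Then, (A ∪ B) ∪ C = {2, 3, 5, 6, 7, 8, 12, 13, 15}

{2, 3, 5, 6, 7, 8, 12, 13, 15}


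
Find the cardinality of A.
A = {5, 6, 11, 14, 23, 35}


Set A = {5, 6, 11, 14, 23, 35}
Listing elements: 5, 6, 11, 14, 23, 35
Counting: 6 elements
|A| = 6

6


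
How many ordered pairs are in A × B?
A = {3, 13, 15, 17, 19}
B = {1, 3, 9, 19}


Set A = {3, 13, 15, 17, 19} has 5 elements.
Set B = {1, 3, 9, 19} has 4 elements.
|A × B| = |A| × |B| = 5 × 4 = 20

20


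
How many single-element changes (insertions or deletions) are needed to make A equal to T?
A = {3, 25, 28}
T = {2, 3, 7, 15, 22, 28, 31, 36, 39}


Set A = {3, 25, 28}
Set T = {2, 3, 7, 15, 22, 28, 31, 36, 39}
Elements to remove from A (in A, not in T): {25} → 1 removals
Elements to add to A (in T, not in A): {2, 7, 15, 22, 31, 36, 39} → 7 additions
Total edits = 1 + 7 = 8

8


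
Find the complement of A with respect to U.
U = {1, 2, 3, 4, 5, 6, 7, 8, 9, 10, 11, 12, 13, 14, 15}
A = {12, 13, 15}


Universal set U = {1, 2, 3, 4, 5, 6, 7, 8, 9, 10, 11, 12, 13, 14, 15}
Set A = {12, 13, 15}
A' = U \ A = elements in U but not in A
Checking each element of U:
1 (not in A, include), 2 (not in A, include), 3 (not in A, include), 4 (not in A, include), 5 (not in A, include), 6 (not in A, include), 7 (not in A, include), 8 (not in A, include), 9 (not in A, include), 10 (not in A, include), 11 (not in A, include), 12 (in A, exclude), 13 (in A, exclude), 14 (not in A, include), 15 (in A, exclude)
A' = {1, 2, 3, 4, 5, 6, 7, 8, 9, 10, 11, 14}

{1, 2, 3, 4, 5, 6, 7, 8, 9, 10, 11, 14}


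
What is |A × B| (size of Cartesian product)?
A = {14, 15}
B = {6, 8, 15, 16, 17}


Set A = {14, 15} has 2 elements.
Set B = {6, 8, 15, 16, 17} has 5 elements.
|A × B| = |A| × |B| = 2 × 5 = 10

10


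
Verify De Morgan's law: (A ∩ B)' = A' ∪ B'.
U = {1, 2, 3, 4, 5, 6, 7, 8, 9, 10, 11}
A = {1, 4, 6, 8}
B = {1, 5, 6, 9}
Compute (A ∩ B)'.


U = {1, 2, 3, 4, 5, 6, 7, 8, 9, 10, 11}
A = {1, 4, 6, 8}, B = {1, 5, 6, 9}
A ∩ B = {1, 6}
(A ∩ B)' = U \ (A ∩ B) = {2, 3, 4, 5, 7, 8, 9, 10, 11}
Verification via A' ∪ B': A' = {2, 3, 5, 7, 9, 10, 11}, B' = {2, 3, 4, 7, 8, 10, 11}
A' ∪ B' = {2, 3, 4, 5, 7, 8, 9, 10, 11} ✓

{2, 3, 4, 5, 7, 8, 9, 10, 11}


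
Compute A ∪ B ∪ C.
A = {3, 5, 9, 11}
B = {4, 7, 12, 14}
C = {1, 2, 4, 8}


Set A = {3, 5, 9, 11}
Set B = {4, 7, 12, 14}
Set C = {1, 2, 4, 8}
First, A ∪ B = {3, 4, 5, 7, 9, 11, 12, 14}
Then, (A ∪ B) ∪ C = {1, 2, 3, 4, 5, 7, 8, 9, 11, 12, 14}

{1, 2, 3, 4, 5, 7, 8, 9, 11, 12, 14}


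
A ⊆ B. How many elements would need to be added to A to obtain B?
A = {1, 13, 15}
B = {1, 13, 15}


Set A = {1, 13, 15}, |A| = 3
Set B = {1, 13, 15}, |B| = 3
Since A ⊆ B: B \ A = {}
|B| - |A| = 3 - 3 = 0

0


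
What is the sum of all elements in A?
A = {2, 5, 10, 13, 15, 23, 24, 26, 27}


Set A = {2, 5, 10, 13, 15, 23, 24, 26, 27}
Sum = 2 + 5 + 10 + 13 + 15 + 23 + 24 + 26 + 27 = 145

145


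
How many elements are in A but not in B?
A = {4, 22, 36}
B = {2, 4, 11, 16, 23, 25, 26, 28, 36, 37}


Set A = {4, 22, 36}
Set B = {2, 4, 11, 16, 23, 25, 26, 28, 36, 37}
A \ B = {22}
|A \ B| = 1

1


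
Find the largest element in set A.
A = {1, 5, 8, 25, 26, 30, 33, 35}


Set A = {1, 5, 8, 25, 26, 30, 33, 35}
Elements in ascending order: 1, 5, 8, 25, 26, 30, 33, 35
The largest element is 35.

35


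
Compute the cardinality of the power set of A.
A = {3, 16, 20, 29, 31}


Set A = {3, 16, 20, 29, 31}
|A| = 5
The power set P(A) contains all subsets of A.
|P(A)| = 2^|A| = 2^5 = 32

32


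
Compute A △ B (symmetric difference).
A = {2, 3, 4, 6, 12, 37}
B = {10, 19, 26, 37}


Set A = {2, 3, 4, 6, 12, 37}
Set B = {10, 19, 26, 37}
A △ B = (A \ B) ∪ (B \ A)
Elements in A but not B: {2, 3, 4, 6, 12}
Elements in B but not A: {10, 19, 26}
A △ B = {2, 3, 4, 6, 10, 12, 19, 26}

{2, 3, 4, 6, 10, 12, 19, 26}


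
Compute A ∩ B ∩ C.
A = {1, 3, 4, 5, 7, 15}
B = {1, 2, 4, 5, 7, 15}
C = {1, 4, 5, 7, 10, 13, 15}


Set A = {1, 3, 4, 5, 7, 15}
Set B = {1, 2, 4, 5, 7, 15}
Set C = {1, 4, 5, 7, 10, 13, 15}
First, A ∩ B = {1, 4, 5, 7, 15}
Then, (A ∩ B) ∩ C = {1, 4, 5, 7, 15}

{1, 4, 5, 7, 15}


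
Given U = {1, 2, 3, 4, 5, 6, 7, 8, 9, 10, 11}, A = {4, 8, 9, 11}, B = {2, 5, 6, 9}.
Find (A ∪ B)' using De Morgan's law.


U = {1, 2, 3, 4, 5, 6, 7, 8, 9, 10, 11}
A = {4, 8, 9, 11}, B = {2, 5, 6, 9}
A ∪ B = {2, 4, 5, 6, 8, 9, 11}
(A ∪ B)' = U \ (A ∪ B) = {1, 3, 7, 10}
Verification via A' ∩ B': A' = {1, 2, 3, 5, 6, 7, 10}, B' = {1, 3, 4, 7, 8, 10, 11}
A' ∩ B' = {1, 3, 7, 10} ✓

{1, 3, 7, 10}


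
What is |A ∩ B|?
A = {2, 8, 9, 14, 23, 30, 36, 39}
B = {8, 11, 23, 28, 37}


Set A = {2, 8, 9, 14, 23, 30, 36, 39}
Set B = {8, 11, 23, 28, 37}
A ∩ B = {8, 23}
|A ∩ B| = 2

2


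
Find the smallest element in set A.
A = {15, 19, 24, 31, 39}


Set A = {15, 19, 24, 31, 39}
Elements in ascending order: 15, 19, 24, 31, 39
The smallest element is 15.

15


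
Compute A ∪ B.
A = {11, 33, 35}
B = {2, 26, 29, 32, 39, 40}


Set A = {11, 33, 35}
Set B = {2, 26, 29, 32, 39, 40}
A ∪ B includes all elements in either set.
Elements from A: {11, 33, 35}
Elements from B not already included: {2, 26, 29, 32, 39, 40}
A ∪ B = {2, 11, 26, 29, 32, 33, 35, 39, 40}

{2, 11, 26, 29, 32, 33, 35, 39, 40}


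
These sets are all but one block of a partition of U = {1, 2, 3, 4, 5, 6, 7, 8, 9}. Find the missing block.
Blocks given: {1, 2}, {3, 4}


U = {1, 2, 3, 4, 5, 6, 7, 8, 9}
Shown blocks: {1, 2}, {3, 4}
A partition's blocks are pairwise disjoint and cover U, so the missing block = U \ (union of shown blocks).
Union of shown blocks: {1, 2, 3, 4}
Missing block = U \ (union) = {5, 6, 7, 8, 9}

{5, 6, 7, 8, 9}


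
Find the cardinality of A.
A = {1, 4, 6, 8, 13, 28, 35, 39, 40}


Set A = {1, 4, 6, 8, 13, 28, 35, 39, 40}
Listing elements: 1, 4, 6, 8, 13, 28, 35, 39, 40
Counting: 9 elements
|A| = 9

9


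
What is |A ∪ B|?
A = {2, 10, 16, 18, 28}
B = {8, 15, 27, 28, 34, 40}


Set A = {2, 10, 16, 18, 28}, |A| = 5
Set B = {8, 15, 27, 28, 34, 40}, |B| = 6
A ∩ B = {28}, |A ∩ B| = 1
|A ∪ B| = |A| + |B| - |A ∩ B| = 5 + 6 - 1 = 10

10


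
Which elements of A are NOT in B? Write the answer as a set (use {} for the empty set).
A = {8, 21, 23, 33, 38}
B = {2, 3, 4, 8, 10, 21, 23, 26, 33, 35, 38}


Set A = {8, 21, 23, 33, 38}
Set B = {2, 3, 4, 8, 10, 21, 23, 26, 33, 35, 38}
Check each element of A against B:
8 ∈ B, 21 ∈ B, 23 ∈ B, 33 ∈ B, 38 ∈ B
Elements of A not in B: {}

{}


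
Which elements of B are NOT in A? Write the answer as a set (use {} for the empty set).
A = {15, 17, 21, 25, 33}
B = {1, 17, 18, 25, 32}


Set A = {15, 17, 21, 25, 33}
Set B = {1, 17, 18, 25, 32}
Check each element of B against A:
1 ∉ A (include), 17 ∈ A, 18 ∉ A (include), 25 ∈ A, 32 ∉ A (include)
Elements of B not in A: {1, 18, 32}

{1, 18, 32}


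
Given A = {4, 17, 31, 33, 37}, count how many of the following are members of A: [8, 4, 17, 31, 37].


Set A = {4, 17, 31, 33, 37}
Candidates: [8, 4, 17, 31, 37]
Check each candidate:
8 ∉ A, 4 ∈ A, 17 ∈ A, 31 ∈ A, 37 ∈ A
Count of candidates in A: 4

4


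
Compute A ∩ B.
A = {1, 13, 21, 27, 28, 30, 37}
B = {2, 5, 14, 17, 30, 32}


Set A = {1, 13, 21, 27, 28, 30, 37}
Set B = {2, 5, 14, 17, 30, 32}
A ∩ B includes only elements in both sets.
Check each element of A against B:
1 ✗, 13 ✗, 21 ✗, 27 ✗, 28 ✗, 30 ✓, 37 ✗
A ∩ B = {30}

{30}


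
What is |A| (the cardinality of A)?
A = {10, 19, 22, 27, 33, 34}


Set A = {10, 19, 22, 27, 33, 34}
Listing elements: 10, 19, 22, 27, 33, 34
Counting: 6 elements
|A| = 6

6


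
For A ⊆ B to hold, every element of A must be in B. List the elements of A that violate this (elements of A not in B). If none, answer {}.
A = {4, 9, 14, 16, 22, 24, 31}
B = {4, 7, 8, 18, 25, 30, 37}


Set A = {4, 9, 14, 16, 22, 24, 31}
Set B = {4, 7, 8, 18, 25, 30, 37}
Check each element of A against B:
4 ∈ B, 9 ∉ B (include), 14 ∉ B (include), 16 ∉ B (include), 22 ∉ B (include), 24 ∉ B (include), 31 ∉ B (include)
Elements of A not in B: {9, 14, 16, 22, 24, 31}

{9, 14, 16, 22, 24, 31}


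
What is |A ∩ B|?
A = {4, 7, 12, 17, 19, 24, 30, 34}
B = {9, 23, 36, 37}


Set A = {4, 7, 12, 17, 19, 24, 30, 34}
Set B = {9, 23, 36, 37}
A ∩ B = {}
|A ∩ B| = 0

0


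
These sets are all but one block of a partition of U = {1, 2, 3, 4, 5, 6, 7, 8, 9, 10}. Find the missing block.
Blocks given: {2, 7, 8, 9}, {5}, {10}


U = {1, 2, 3, 4, 5, 6, 7, 8, 9, 10}
Shown blocks: {2, 7, 8, 9}, {5}, {10}
A partition's blocks are pairwise disjoint and cover U, so the missing block = U \ (union of shown blocks).
Union of shown blocks: {2, 5, 7, 8, 9, 10}
Missing block = U \ (union) = {1, 3, 4, 6}

{1, 3, 4, 6}


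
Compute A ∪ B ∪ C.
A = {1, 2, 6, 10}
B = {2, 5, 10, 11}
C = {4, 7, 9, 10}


Set A = {1, 2, 6, 10}
Set B = {2, 5, 10, 11}
Set C = {4, 7, 9, 10}
First, A ∪ B = {1, 2, 5, 6, 10, 11}
Then, (A ∪ B) ∪ C = {1, 2, 4, 5, 6, 7, 9, 10, 11}

{1, 2, 4, 5, 6, 7, 9, 10, 11}


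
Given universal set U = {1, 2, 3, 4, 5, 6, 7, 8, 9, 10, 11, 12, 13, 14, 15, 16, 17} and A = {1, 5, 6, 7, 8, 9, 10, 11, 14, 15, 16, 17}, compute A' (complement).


Universal set U = {1, 2, 3, 4, 5, 6, 7, 8, 9, 10, 11, 12, 13, 14, 15, 16, 17}
Set A = {1, 5, 6, 7, 8, 9, 10, 11, 14, 15, 16, 17}
A' = U \ A = elements in U but not in A
Checking each element of U:
1 (in A, exclude), 2 (not in A, include), 3 (not in A, include), 4 (not in A, include), 5 (in A, exclude), 6 (in A, exclude), 7 (in A, exclude), 8 (in A, exclude), 9 (in A, exclude), 10 (in A, exclude), 11 (in A, exclude), 12 (not in A, include), 13 (not in A, include), 14 (in A, exclude), 15 (in A, exclude), 16 (in A, exclude), 17 (in A, exclude)
A' = {2, 3, 4, 12, 13}

{2, 3, 4, 12, 13}


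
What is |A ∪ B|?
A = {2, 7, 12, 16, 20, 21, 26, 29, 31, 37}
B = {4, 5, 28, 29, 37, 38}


Set A = {2, 7, 12, 16, 20, 21, 26, 29, 31, 37}, |A| = 10
Set B = {4, 5, 28, 29, 37, 38}, |B| = 6
A ∩ B = {29, 37}, |A ∩ B| = 2
|A ∪ B| = |A| + |B| - |A ∩ B| = 10 + 6 - 2 = 14

14


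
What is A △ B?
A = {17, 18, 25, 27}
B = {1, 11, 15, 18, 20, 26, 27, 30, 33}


Set A = {17, 18, 25, 27}
Set B = {1, 11, 15, 18, 20, 26, 27, 30, 33}
A △ B = (A \ B) ∪ (B \ A)
Elements in A but not B: {17, 25}
Elements in B but not A: {1, 11, 15, 20, 26, 30, 33}
A △ B = {1, 11, 15, 17, 20, 25, 26, 30, 33}

{1, 11, 15, 17, 20, 25, 26, 30, 33}


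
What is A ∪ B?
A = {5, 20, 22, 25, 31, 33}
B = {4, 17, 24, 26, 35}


Set A = {5, 20, 22, 25, 31, 33}
Set B = {4, 17, 24, 26, 35}
A ∪ B includes all elements in either set.
Elements from A: {5, 20, 22, 25, 31, 33}
Elements from B not already included: {4, 17, 24, 26, 35}
A ∪ B = {4, 5, 17, 20, 22, 24, 25, 26, 31, 33, 35}

{4, 5, 17, 20, 22, 24, 25, 26, 31, 33, 35}


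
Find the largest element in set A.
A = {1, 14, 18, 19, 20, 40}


Set A = {1, 14, 18, 19, 20, 40}
Elements in ascending order: 1, 14, 18, 19, 20, 40
The largest element is 40.

40


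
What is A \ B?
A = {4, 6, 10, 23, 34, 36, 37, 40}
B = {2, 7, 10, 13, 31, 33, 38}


Set A = {4, 6, 10, 23, 34, 36, 37, 40}
Set B = {2, 7, 10, 13, 31, 33, 38}
A \ B includes elements in A that are not in B.
Check each element of A:
4 (not in B, keep), 6 (not in B, keep), 10 (in B, remove), 23 (not in B, keep), 34 (not in B, keep), 36 (not in B, keep), 37 (not in B, keep), 40 (not in B, keep)
A \ B = {4, 6, 23, 34, 36, 37, 40}

{4, 6, 23, 34, 36, 37, 40}


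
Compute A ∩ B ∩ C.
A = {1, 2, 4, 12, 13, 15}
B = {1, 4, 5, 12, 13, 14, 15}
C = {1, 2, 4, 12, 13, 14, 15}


Set A = {1, 2, 4, 12, 13, 15}
Set B = {1, 4, 5, 12, 13, 14, 15}
Set C = {1, 2, 4, 12, 13, 14, 15}
First, A ∩ B = {1, 4, 12, 13, 15}
Then, (A ∩ B) ∩ C = {1, 4, 12, 13, 15}

{1, 4, 12, 13, 15}


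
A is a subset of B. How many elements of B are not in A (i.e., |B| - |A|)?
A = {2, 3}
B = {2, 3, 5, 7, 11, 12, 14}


Set A = {2, 3}, |A| = 2
Set B = {2, 3, 5, 7, 11, 12, 14}, |B| = 7
Since A ⊆ B: B \ A = {5, 7, 11, 12, 14}
|B| - |A| = 7 - 2 = 5

5


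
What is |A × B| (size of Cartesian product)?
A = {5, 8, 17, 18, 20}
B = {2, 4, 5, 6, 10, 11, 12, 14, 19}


Set A = {5, 8, 17, 18, 20} has 5 elements.
Set B = {2, 4, 5, 6, 10, 11, 12, 14, 19} has 9 elements.
|A × B| = |A| × |B| = 5 × 9 = 45

45


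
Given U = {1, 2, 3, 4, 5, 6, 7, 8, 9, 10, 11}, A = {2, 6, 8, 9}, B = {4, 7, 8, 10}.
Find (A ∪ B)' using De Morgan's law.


U = {1, 2, 3, 4, 5, 6, 7, 8, 9, 10, 11}
A = {2, 6, 8, 9}, B = {4, 7, 8, 10}
A ∪ B = {2, 4, 6, 7, 8, 9, 10}
(A ∪ B)' = U \ (A ∪ B) = {1, 3, 5, 11}
Verification via A' ∩ B': A' = {1, 3, 4, 5, 7, 10, 11}, B' = {1, 2, 3, 5, 6, 9, 11}
A' ∩ B' = {1, 3, 5, 11} ✓

{1, 3, 5, 11}


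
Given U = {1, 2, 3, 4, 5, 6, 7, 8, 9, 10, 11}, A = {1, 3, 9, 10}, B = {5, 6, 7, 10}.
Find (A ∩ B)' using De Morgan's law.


U = {1, 2, 3, 4, 5, 6, 7, 8, 9, 10, 11}
A = {1, 3, 9, 10}, B = {5, 6, 7, 10}
A ∩ B = {10}
(A ∩ B)' = U \ (A ∩ B) = {1, 2, 3, 4, 5, 6, 7, 8, 9, 11}
Verification via A' ∪ B': A' = {2, 4, 5, 6, 7, 8, 11}, B' = {1, 2, 3, 4, 8, 9, 11}
A' ∪ B' = {1, 2, 3, 4, 5, 6, 7, 8, 9, 11} ✓

{1, 2, 3, 4, 5, 6, 7, 8, 9, 11}


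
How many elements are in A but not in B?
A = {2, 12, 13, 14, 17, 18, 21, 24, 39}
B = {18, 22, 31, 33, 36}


Set A = {2, 12, 13, 14, 17, 18, 21, 24, 39}
Set B = {18, 22, 31, 33, 36}
A \ B = {2, 12, 13, 14, 17, 21, 24, 39}
|A \ B| = 8

8


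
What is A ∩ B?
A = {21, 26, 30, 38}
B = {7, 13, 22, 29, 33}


Set A = {21, 26, 30, 38}
Set B = {7, 13, 22, 29, 33}
A ∩ B includes only elements in both sets.
Check each element of A against B:
21 ✗, 26 ✗, 30 ✗, 38 ✗
A ∩ B = {}

{}


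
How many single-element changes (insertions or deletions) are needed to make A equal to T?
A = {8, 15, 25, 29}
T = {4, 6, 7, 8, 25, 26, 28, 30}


Set A = {8, 15, 25, 29}
Set T = {4, 6, 7, 8, 25, 26, 28, 30}
Elements to remove from A (in A, not in T): {15, 29} → 2 removals
Elements to add to A (in T, not in A): {4, 6, 7, 26, 28, 30} → 6 additions
Total edits = 2 + 6 = 8

8


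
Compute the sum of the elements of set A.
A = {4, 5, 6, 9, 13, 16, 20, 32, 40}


Set A = {4, 5, 6, 9, 13, 16, 20, 32, 40}
Sum = 4 + 5 + 6 + 9 + 13 + 16 + 20 + 32 + 40 = 145

145


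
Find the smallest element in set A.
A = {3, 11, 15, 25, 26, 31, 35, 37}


Set A = {3, 11, 15, 25, 26, 31, 35, 37}
Elements in ascending order: 3, 11, 15, 25, 26, 31, 35, 37
The smallest element is 3.

3


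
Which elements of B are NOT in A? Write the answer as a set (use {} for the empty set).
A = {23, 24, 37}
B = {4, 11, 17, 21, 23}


Set A = {23, 24, 37}
Set B = {4, 11, 17, 21, 23}
Check each element of B against A:
4 ∉ A (include), 11 ∉ A (include), 17 ∉ A (include), 21 ∉ A (include), 23 ∈ A
Elements of B not in A: {4, 11, 17, 21}

{4, 11, 17, 21}


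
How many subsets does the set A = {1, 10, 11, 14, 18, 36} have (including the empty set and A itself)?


Set A = {1, 10, 11, 14, 18, 36}
|A| = 6
The power set P(A) contains all subsets of A.
|P(A)| = 2^|A| = 2^6 = 64

64


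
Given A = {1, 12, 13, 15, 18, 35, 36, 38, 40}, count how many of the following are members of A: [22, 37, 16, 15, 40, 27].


Set A = {1, 12, 13, 15, 18, 35, 36, 38, 40}
Candidates: [22, 37, 16, 15, 40, 27]
Check each candidate:
22 ∉ A, 37 ∉ A, 16 ∉ A, 15 ∈ A, 40 ∈ A, 27 ∉ A
Count of candidates in A: 2

2


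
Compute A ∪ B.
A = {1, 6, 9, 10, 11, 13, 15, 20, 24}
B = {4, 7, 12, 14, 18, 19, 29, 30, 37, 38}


Set A = {1, 6, 9, 10, 11, 13, 15, 20, 24}
Set B = {4, 7, 12, 14, 18, 19, 29, 30, 37, 38}
A ∪ B includes all elements in either set.
Elements from A: {1, 6, 9, 10, 11, 13, 15, 20, 24}
Elements from B not already included: {4, 7, 12, 14, 18, 19, 29, 30, 37, 38}
A ∪ B = {1, 4, 6, 7, 9, 10, 11, 12, 13, 14, 15, 18, 19, 20, 24, 29, 30, 37, 38}

{1, 4, 6, 7, 9, 10, 11, 12, 13, 14, 15, 18, 19, 20, 24, 29, 30, 37, 38}


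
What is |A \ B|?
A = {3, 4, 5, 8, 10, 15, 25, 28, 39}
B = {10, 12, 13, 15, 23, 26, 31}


Set A = {3, 4, 5, 8, 10, 15, 25, 28, 39}
Set B = {10, 12, 13, 15, 23, 26, 31}
A \ B = {3, 4, 5, 8, 25, 28, 39}
|A \ B| = 7

7


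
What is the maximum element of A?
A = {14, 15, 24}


Set A = {14, 15, 24}
Elements in ascending order: 14, 15, 24
The largest element is 24.

24


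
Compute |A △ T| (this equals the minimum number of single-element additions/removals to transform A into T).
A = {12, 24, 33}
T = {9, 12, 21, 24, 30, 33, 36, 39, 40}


Set A = {12, 24, 33}
Set T = {9, 12, 21, 24, 30, 33, 36, 39, 40}
Elements to remove from A (in A, not in T): {} → 0 removals
Elements to add to A (in T, not in A): {9, 21, 30, 36, 39, 40} → 6 additions
Total edits = 0 + 6 = 6

6


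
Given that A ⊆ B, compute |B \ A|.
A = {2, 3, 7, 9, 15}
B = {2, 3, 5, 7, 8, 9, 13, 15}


Set A = {2, 3, 7, 9, 15}, |A| = 5
Set B = {2, 3, 5, 7, 8, 9, 13, 15}, |B| = 8
Since A ⊆ B: B \ A = {5, 8, 13}
|B| - |A| = 8 - 5 = 3

3


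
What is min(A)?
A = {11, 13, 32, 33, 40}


Set A = {11, 13, 32, 33, 40}
Elements in ascending order: 11, 13, 32, 33, 40
The smallest element is 11.

11


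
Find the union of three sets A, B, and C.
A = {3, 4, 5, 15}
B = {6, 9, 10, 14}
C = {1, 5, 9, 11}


Set A = {3, 4, 5, 15}
Set B = {6, 9, 10, 14}
Set C = {1, 5, 9, 11}
First, A ∪ B = {3, 4, 5, 6, 9, 10, 14, 15}
Then, (A ∪ B) ∪ C = {1, 3, 4, 5, 6, 9, 10, 11, 14, 15}

{1, 3, 4, 5, 6, 9, 10, 11, 14, 15}


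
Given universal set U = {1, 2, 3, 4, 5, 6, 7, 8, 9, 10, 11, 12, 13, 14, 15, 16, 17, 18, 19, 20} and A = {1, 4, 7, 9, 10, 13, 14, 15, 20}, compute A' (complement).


Universal set U = {1, 2, 3, 4, 5, 6, 7, 8, 9, 10, 11, 12, 13, 14, 15, 16, 17, 18, 19, 20}
Set A = {1, 4, 7, 9, 10, 13, 14, 15, 20}
A' = U \ A = elements in U but not in A
Checking each element of U:
1 (in A, exclude), 2 (not in A, include), 3 (not in A, include), 4 (in A, exclude), 5 (not in A, include), 6 (not in A, include), 7 (in A, exclude), 8 (not in A, include), 9 (in A, exclude), 10 (in A, exclude), 11 (not in A, include), 12 (not in A, include), 13 (in A, exclude), 14 (in A, exclude), 15 (in A, exclude), 16 (not in A, include), 17 (not in A, include), 18 (not in A, include), 19 (not in A, include), 20 (in A, exclude)
A' = {2, 3, 5, 6, 8, 11, 12, 16, 17, 18, 19}

{2, 3, 5, 6, 8, 11, 12, 16, 17, 18, 19}


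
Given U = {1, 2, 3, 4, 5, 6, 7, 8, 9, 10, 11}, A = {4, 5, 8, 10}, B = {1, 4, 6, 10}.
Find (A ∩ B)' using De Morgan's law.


U = {1, 2, 3, 4, 5, 6, 7, 8, 9, 10, 11}
A = {4, 5, 8, 10}, B = {1, 4, 6, 10}
A ∩ B = {4, 10}
(A ∩ B)' = U \ (A ∩ B) = {1, 2, 3, 5, 6, 7, 8, 9, 11}
Verification via A' ∪ B': A' = {1, 2, 3, 6, 7, 9, 11}, B' = {2, 3, 5, 7, 8, 9, 11}
A' ∪ B' = {1, 2, 3, 5, 6, 7, 8, 9, 11} ✓

{1, 2, 3, 5, 6, 7, 8, 9, 11}


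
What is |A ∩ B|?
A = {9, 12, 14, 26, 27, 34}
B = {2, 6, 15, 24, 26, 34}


Set A = {9, 12, 14, 26, 27, 34}
Set B = {2, 6, 15, 24, 26, 34}
A ∩ B = {26, 34}
|A ∩ B| = 2

2
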